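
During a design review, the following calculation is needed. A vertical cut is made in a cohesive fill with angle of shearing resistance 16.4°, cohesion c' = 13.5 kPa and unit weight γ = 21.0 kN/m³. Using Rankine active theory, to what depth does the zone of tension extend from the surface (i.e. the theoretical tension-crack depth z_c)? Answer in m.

1.72 m

K_a = tan²(45° − 16.4°/2) = 0.5596; √K_a = 0.7481.
The active pressure is zero where K_a γ z = 2c√K_a, so z_c = 2c/(γ√K_a) = 2×13.5/(21.0×0.7481) = 1.719 m.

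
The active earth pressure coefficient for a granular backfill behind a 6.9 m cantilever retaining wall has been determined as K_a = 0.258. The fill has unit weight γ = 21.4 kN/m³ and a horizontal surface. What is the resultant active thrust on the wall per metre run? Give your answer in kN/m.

131 kN/m

P = ½ K_a γ H² = 0.5 × 0.258 × 21.4 × 6.9² = 131.4 kN/m.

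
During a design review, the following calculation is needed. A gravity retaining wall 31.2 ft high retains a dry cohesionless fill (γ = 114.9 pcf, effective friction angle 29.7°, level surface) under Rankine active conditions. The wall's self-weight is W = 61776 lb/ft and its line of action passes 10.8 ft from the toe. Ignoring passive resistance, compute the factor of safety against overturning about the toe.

3.40

K_a = tan²(45° − 29.7°/2) = 0.3374.
P_a = ½K_aγH² = 0.5×0.3374×114.9×31.2² = 18870 lb/ft, acting at H/3 = 10.40 ft above the base.
Overturning moment M_o = P_a × H/3 = 18870 × 10.40 = 196200.
Resisting moment M_r = W × 10.8 = 61776 × 10.8 = 667200.
FS_overturning = M_r/M_o = 667200/196200 = 3.400.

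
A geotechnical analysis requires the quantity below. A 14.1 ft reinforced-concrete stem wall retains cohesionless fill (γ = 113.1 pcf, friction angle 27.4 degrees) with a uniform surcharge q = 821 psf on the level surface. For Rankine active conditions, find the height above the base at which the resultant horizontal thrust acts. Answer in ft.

K_a = 0.3697.
Triangular part P₁ = ½K_aγH² = 4156 at H/3 = 4.700 ft; rectangular part P₂ = K_a q H = 4279 at H/2 = 7.050 ft.
ȳ = (P₁·4.700 + P₂·7.050)/(P₁+P₂) = 5.892 ft.

5.89 ft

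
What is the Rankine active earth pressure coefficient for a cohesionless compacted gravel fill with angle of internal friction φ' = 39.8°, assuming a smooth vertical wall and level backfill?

K_a = tan²(45° − φ/2) = tan²(25.10°) = 0.2194.

0.219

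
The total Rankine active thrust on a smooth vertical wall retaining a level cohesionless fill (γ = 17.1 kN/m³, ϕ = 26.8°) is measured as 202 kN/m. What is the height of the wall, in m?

K_a = 0.3785. P_a = ½ K_a γ H² ⇒ H = √(2P_a/(K_a γ)).
H = √(2×202/(0.3785×17.1)) = 7.901 m.

7.90 m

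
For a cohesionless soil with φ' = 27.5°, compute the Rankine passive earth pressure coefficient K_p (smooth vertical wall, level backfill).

K_p = (1 + sin φ)/(1 − sin φ) = tan²(45° + 27.5°/2) = 2.716.

2.72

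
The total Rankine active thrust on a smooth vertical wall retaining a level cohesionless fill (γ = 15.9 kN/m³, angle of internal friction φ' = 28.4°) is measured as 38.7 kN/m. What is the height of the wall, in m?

3.70 m

K_a = 0.3554. P_a = ½ K_a γ H² ⇒ H = √(2P_a/(K_a γ)).
H = √(2×38.7/(0.3554×15.9)) = 3.701 m.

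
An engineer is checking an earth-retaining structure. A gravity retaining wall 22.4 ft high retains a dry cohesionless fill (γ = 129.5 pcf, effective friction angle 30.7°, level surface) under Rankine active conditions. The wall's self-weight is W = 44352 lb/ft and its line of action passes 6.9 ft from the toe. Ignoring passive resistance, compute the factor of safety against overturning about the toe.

3.89

K_a = tan²(45° − 30.7°/2) = 0.3240.
P_a = ½K_aγH² = 0.5×0.3240×129.5×22.4² = 10530 lb/ft, acting at H/3 = 7.467 ft above the base.
Overturning moment M_o = P_a × H/3 = 10530 × 7.467 = 78600.
Resisting moment M_r = W × 6.9 = 44352 × 6.9 = 306000.
FS_overturning = M_r/M_o = 306000/78600 = 3.893.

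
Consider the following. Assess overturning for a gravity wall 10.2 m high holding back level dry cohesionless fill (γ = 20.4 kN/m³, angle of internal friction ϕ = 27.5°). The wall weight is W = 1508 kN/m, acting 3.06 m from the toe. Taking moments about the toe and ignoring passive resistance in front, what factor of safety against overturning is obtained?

3.47

K_a = tan²(45° − 27.5°/2) = 0.3682.
P_a = ½K_aγH² = 0.5×0.3682×20.4×10.2² = 390.8 kN/m, acting at H/3 = 3.400 m above the base.
Overturning moment M_o = P_a × H/3 = 390.8 × 3.400 = 1329.
Resisting moment M_r = W × 3.06 = 1508 × 3.06 = 4614.
FS_overturning = M_r/M_o = 4614/1329 = 3.473.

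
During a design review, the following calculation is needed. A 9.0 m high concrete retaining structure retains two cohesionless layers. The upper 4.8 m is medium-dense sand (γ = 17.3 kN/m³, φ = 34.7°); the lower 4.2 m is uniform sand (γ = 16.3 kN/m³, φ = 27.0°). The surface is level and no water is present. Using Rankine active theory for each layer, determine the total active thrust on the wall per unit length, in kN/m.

240 kN/m

K_a1 = tan²(45°−34.7°/2) = 0.2745; K_a2 = tan²(45°−27.0°/2) = 0.3755.
Layer 1: σ at base = K_a1 γ₁ h₁ = 22.79 kPa; P₁ = ½×22.79×4.8 = 54.70.
Layer 2: σ_v at top = γ₁h₁ = 83.04; σ_h top = K_a2×83.04 = 31.18; σ_h base = K_a2×(83.04+16.3×4.2) = 56.89.
P₂ = ½(31.18+56.89)×4.2 = 185.0. Total P_a = 54.70+185.0 = 239.7 kN/m.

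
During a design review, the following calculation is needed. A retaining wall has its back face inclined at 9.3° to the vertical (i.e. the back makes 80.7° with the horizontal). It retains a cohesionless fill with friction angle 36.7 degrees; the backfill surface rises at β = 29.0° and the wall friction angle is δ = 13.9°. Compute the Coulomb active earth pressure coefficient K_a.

0.486

K_a = sin²(α+φ) / [sin²α · sin(α−δ) · (1 + √{sin(φ+δ)sin(φ−β) / (sin(α−δ)sin(α+β))})²].
With α = 80.7°, φ = 36.7°, δ = 13.9°, β = 29.0°: K_a = 0.4861.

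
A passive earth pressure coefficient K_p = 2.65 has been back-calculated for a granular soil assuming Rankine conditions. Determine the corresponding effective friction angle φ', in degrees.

K_p = (1+sin φ)/(1−sin φ) ⇒ sin φ = (K_p − 1)/(K_p + 1) = 0.4521.
φ = arcsin(0.4521) = 26.88°.

26.9°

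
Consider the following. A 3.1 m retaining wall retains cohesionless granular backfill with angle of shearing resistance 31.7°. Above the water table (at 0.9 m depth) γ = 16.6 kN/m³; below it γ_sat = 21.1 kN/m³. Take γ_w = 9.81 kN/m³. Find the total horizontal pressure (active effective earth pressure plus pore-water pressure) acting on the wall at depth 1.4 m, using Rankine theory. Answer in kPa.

K_a = (1 − sin φ)/(1 + sin φ) = 0.3111.
γ' = 21.1 − 9.81 = 11.29 kN/m³.
Effective vertical stress at 1.4 m: σ'_v = 16.6×0.9 + 11.29×0.500 = 20.59 kPa.
σ'_h = K_a σ'_v = 0.3111 × 20.59 = 6.403 kPa; u = γ_w × 0.500 = 4.905 kPa.
Total σ_h = 6.403 + 4.905 = 11.31 kPa.

11.3 kPa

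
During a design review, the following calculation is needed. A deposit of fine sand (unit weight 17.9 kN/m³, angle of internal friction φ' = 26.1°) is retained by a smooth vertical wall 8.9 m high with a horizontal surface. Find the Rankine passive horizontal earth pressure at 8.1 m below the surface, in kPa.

373 kPa

K_p = (1 + sin φ)/(1 − sin φ) = 2.571.
σ_h = K_p γ z = 2.571 × 17.9 × 8.1 = 372.8 kPa.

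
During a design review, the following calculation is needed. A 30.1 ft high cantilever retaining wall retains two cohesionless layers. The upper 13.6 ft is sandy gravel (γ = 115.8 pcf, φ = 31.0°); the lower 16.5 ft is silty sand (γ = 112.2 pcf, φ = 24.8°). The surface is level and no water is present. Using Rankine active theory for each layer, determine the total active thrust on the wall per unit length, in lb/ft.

20300 lb/ft

K_a1 = tan²(45°−31.0°/2) = 0.3201; K_a2 = tan²(45°−24.8°/2) = 0.4090.
Layer 1: σ at base = K_a1 γ₁ h₁ = 504.1 psf; P₁ = ½×504.1×13.6 = 3428.
Layer 2: σ_v at top = γ₁h₁ = 1575; σ_h top = K_a2×1575 = 644.1; σ_h base = K_a2×(1575+112.2×16.5) = 1401.
P₂ = ½(644.1+1401)×16.5 = 16870. Total P_a = 3428+16870 = 20300 lb/ft.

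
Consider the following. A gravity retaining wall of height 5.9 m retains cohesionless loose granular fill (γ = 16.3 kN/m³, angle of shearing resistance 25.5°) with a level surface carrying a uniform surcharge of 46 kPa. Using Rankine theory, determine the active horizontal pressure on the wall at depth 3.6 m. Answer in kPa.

41.7 kPa

K_a = (1 − sin φ)/(1 + sin φ) = 0.3981.
σ_v = γz + q = 16.3 × 3.6 + 46 = 104.7 kPa.
σ_h = K_a σ_v = 0.3981 × 104.7 = 41.67 kPa.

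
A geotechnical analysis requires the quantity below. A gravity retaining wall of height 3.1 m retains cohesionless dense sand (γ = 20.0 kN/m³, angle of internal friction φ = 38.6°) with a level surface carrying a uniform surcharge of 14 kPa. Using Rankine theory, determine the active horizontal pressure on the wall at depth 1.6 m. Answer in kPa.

K_a = (1 − sin φ)/(1 + sin φ) = 0.2316.
σ_v = γz + q = 20.0 × 1.6 + 14 = 46.00 kPa.
σ_h = K_a σ_v = 0.2316 × 46.00 = 10.65 kPa.

10.7 kPa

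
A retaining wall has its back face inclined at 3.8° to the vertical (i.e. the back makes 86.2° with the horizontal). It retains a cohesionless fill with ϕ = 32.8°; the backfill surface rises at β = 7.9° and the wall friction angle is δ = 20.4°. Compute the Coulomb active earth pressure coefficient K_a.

K_a = sin²(α+φ) / [sin²α · sin(α−δ) · (1 + √{sin(φ+δ)sin(φ−β) / (sin(α−δ)sin(α+β))})²].
With α = 86.2°, φ = 32.8°, δ = 20.4°, β = 7.9°: K_a = 0.3255.

0.325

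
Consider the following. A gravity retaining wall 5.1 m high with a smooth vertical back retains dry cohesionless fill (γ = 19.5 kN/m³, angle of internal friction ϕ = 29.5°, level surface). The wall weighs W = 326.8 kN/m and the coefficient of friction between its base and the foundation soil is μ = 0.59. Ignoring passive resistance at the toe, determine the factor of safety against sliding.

K_a = tan²(45° − 29.5°/2) = 0.3401.
P_a = ½K_aγH² = 0.5×0.3401×19.5×5.1² = 86.25 kN/m, acting at H/3 = 1.700 m above the base.
FS_sliding = μW / P_a = 0.59×326.8 / 86.25 = 2.236.

2.24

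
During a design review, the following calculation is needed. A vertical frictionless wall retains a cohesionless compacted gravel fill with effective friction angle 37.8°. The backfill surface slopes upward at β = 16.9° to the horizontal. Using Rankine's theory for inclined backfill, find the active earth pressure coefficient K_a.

K_a = cos β · (cos β − √(cos²β − cos²φ)) / (cos β + √(cos²β − cos²φ)).
cos β = 0.9568, cos φ = 0.7902, √(cos²β − cos²φ) = 0.5396.
K_a = 0.9568 × (0.9568 − 0.5396)/(0.9568 + 0.5396) = 0.2668.

0.267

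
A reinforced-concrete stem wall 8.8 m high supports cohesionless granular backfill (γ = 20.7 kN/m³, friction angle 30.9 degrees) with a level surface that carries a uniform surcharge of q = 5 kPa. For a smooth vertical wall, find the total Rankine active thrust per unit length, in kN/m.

K_a = tan²(45° − φ/2) = 0.3214.
Soil triangle: ½ K_a γ H² = 0.5×0.3214×20.7×8.8² = 257.6 kN/m.
Surcharge rectangle: K_a q H = 0.3214×5×8.8 = 14.14 kN/m.
Total = 257.6 + 14.14 = 271.7 kN/m.

272 kN/m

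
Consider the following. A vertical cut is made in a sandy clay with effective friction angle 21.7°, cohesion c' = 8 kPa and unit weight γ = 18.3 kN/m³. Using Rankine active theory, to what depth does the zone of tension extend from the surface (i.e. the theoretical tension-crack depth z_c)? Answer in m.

1.29 m

K_a = tan²(45° − 21.7°/2) = 0.4601; √K_a = 0.6783.
The active pressure is zero where K_a γ z = 2c√K_a, so z_c = 2c/(γ√K_a) = 2×8/(18.3×0.6783) = 1.289 m.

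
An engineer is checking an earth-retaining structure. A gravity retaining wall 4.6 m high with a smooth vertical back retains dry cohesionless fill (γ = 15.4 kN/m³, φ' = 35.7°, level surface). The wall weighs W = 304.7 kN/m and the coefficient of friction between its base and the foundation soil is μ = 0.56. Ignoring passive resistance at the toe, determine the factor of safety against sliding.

3.98

K_a = tan²(45° − 35.7°/2) = 0.2630.
P_a = ½K_aγH² = 0.5×0.2630×15.4×4.6² = 42.85 kN/m, acting at H/3 = 1.533 m above the base.
FS_sliding = μW / P_a = 0.56×304.7 / 42.85 = 3.982.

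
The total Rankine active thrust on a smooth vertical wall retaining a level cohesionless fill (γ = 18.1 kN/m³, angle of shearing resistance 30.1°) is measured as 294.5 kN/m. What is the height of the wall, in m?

K_a = 0.3320. P_a = ½ K_a γ H² ⇒ H = √(2P_a/(K_a γ)).
H = √(2×294.5/(0.3320×18.1)) = 9.900 m.

9.90 m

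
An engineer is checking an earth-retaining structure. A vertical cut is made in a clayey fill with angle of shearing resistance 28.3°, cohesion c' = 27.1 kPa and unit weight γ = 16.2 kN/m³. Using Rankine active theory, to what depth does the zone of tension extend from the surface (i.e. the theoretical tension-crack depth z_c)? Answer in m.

K_a = tan²(45° − 28.3°/2) = 0.3568; √K_a = 0.5973.
The active pressure is zero where K_a γ z = 2c√K_a, so z_c = 2c/(γ√K_a) = 2×27.1/(16.2×0.5973) = 5.601 m.

5.60 m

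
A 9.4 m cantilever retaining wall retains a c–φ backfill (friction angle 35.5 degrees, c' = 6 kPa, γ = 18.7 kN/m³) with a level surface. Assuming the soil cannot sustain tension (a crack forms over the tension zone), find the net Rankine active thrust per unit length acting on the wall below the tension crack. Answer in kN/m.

165 kN/m

K_a = 0.2653; √K_a = 0.5150.
Tension-crack depth z_c = 2c/(γ√K_a) = 2×6/(18.7×0.5150) = 1.246 m.
σ_a at base = K_a γ H − 2c√K_a = 0.2653×18.7×9.4 − 2×6×0.5150 = 40.45 kPa.
P_a = ½ × 40.45 × (H − z_c) = 0.5×40.45×8.154 = 164.9 kN/m.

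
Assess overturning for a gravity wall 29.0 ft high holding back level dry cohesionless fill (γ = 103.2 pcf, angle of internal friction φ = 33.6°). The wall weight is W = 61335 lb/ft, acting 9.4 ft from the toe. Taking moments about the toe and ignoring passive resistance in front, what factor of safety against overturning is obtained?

4.78

K_a = tan²(45° − 33.6°/2) = 0.2875.
P_a = ½K_aγH² = 0.5×0.2875×103.2×29.0² = 12480 lb/ft, acting at H/3 = 9.667 ft above the base.
Overturning moment M_o = P_a × H/3 = 12480 × 9.667 = 120600.
Resisting moment M_r = W × 9.4 = 61335 × 9.4 = 576500.
FS_overturning = M_r/M_o = 576500/120600 = 4.780.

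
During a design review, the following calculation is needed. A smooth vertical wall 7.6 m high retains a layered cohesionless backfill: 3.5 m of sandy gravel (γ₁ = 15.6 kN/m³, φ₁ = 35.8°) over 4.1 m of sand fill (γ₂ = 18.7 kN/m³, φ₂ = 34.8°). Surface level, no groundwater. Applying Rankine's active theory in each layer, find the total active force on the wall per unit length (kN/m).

K_a1 = tan²(45°−35.8°/2) = 0.2619; K_a2 = tan²(45°−34.8°/2) = 0.2733.
Layer 1: σ at base = K_a1 γ₁ h₁ = 14.30 kPa; P₁ = ½×14.30×3.5 = 25.02.
Layer 2: σ_v at top = γ₁h₁ = 54.60; σ_h top = K_a2×54.60 = 14.92; σ_h base = K_a2×(54.60+18.7×4.1) = 35.88.
P₂ = ½(14.92+35.88)×4.1 = 104.1. Total P_a = 25.02+104.1 = 129.2 kN/m.

129 kN/m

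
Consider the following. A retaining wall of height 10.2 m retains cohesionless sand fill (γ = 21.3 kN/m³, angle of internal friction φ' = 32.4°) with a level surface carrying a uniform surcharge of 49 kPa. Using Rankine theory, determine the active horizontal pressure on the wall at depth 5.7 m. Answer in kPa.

51.5 kPa

K_a = (1 − sin φ)/(1 + sin φ) = 0.3022.
σ_v = γz + q = 21.3 × 5.7 + 49 = 170.4 kPa.
σ_h = K_a σ_v = 0.3022 × 170.4 = 51.50 kPa.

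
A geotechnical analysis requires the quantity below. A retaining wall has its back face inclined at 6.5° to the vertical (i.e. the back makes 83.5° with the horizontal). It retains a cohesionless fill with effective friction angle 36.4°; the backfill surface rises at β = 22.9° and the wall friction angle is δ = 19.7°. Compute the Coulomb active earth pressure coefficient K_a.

0.390

K_a = sin²(α+φ) / [sin²α · sin(α−δ) · (1 + √{sin(φ+δ)sin(φ−β) / (sin(α−δ)sin(α+β))})²].
With α = 83.5°, φ = 36.4°, δ = 19.7°, β = 22.9°: K_a = 0.3903.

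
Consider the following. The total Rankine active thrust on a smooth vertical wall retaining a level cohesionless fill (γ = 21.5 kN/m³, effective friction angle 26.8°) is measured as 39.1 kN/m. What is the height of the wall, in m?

K_a = 0.3785. P_a = ½ K_a γ H² ⇒ H = √(2P_a/(K_a γ)).
H = √(2×39.1/(0.3785×21.5)) = 3.100 m.

3.10 m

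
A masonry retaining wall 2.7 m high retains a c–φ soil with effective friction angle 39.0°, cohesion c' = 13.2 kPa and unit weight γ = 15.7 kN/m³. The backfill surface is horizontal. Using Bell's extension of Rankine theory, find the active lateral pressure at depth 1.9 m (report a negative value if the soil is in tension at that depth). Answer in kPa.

K_a = (1 − sin φ)/(1 + sin φ) = 0.2275.
σ_a = K_a γ z − 2c√K_a = 0.2275×15.7×1.9 − 2×13.2×0.4770 = -5.806 kPa.

-5.81 kPa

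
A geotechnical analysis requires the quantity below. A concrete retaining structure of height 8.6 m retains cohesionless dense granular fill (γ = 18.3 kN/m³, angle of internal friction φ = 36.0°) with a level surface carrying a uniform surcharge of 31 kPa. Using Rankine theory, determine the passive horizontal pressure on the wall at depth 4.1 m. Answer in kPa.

408 kPa

K_p = (1 + sin φ)/(1 − sin φ) = 3.852.
σ_v = γz + q = 18.3 × 4.1 + 31 = 106.0 kPa.
σ_h = K_p σ_v = 3.852 × 106.0 = 408.4 kPa.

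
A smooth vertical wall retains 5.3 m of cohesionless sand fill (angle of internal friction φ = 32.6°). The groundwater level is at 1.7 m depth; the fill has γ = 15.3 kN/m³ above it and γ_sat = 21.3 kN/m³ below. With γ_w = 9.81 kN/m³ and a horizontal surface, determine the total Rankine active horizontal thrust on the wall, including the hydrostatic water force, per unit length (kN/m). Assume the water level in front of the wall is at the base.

K_a = tan²(45° − φ/2) = 0.2997.
γ' = 21.3 − 9.81 = 11.49 kN/m³. Depth below WT = 3.6 m.
σ'_h at WT = K_a γ d_w = 7.796 kPa; at base = 7.796 + K_a γ' × 3.6 = 20.19 kPa.
P₁ (0–1.7 m) = ½×7.796×1.7 = 6.627. P₂ (1.7–5.3 m) = ½(7.796+20.19)×3.6 = 50.38.
P_w = ½ γ_w h₂² = 0.5×9.81×3.6² = 63.57. Total = 6.627+50.38+63.57 = 120.6 kN/m.

121 kN/m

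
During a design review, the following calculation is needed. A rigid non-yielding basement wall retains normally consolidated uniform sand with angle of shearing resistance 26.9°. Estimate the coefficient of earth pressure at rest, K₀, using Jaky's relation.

K₀ = 1 − sin φ' = 1 − sin 26.9° = 0.5476.

0.548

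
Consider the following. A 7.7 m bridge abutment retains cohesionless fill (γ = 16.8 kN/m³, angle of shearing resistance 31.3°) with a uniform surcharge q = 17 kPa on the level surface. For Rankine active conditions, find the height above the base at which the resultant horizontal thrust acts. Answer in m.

2.83 m

K_a = 0.3162.
Triangular part P₁ = ½K_aγH² = 157.5 at H/3 = 2.567 m; rectangular part P₂ = K_a q H = 41.39 at H/2 = 3.850 m.
ȳ = (P₁·2.567 + P₂·3.850)/(P₁+P₂) = 2.834 m.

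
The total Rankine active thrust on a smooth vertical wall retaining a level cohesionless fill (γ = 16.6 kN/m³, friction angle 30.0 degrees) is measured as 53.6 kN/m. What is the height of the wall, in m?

4.40 m

K_a = 0.3333. P_a = ½ K_a γ H² ⇒ H = √(2P_a/(K_a γ)).
H = √(2×53.6/(0.3333×16.6)) = 4.402 m.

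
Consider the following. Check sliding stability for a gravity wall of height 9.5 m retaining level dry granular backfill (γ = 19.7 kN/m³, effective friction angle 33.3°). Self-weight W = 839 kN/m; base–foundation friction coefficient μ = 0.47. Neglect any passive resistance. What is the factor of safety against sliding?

1.52

K_a = tan²(45° − 33.3°/2) = 0.2911.
P_a = ½K_aγH² = 0.5×0.2911×19.7×9.5² = 258.8 kN/m, acting at H/3 = 3.167 m above the base.
FS_sliding = μW / P_a = 0.47×839 / 258.8 = 1.524.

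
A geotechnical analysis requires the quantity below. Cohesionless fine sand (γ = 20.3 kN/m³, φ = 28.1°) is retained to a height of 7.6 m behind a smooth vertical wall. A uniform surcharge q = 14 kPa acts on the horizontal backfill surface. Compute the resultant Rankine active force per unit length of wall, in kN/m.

249 kN/m

K_a = tan²(45° − φ/2) = 0.3596.
Soil triangle: ½ K_a γ H² = 0.5×0.3596×20.3×7.6² = 210.8 kN/m.
Surcharge rectangle: K_a q H = 0.3596×14×7.6 = 38.26 kN/m.
Total = 210.8 + 38.26 = 249.1 kN/m.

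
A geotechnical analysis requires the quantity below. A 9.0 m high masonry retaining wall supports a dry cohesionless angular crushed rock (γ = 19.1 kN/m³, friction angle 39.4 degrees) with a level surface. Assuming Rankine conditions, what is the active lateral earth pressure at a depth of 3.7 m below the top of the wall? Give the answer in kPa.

15.8 kPa

K_a = (1 − sin φ)/(1 + sin φ) = 0.2234.
σ_h = K_a γ z = 0.2234 × 19.1 × 3.7 = 15.79 kPa.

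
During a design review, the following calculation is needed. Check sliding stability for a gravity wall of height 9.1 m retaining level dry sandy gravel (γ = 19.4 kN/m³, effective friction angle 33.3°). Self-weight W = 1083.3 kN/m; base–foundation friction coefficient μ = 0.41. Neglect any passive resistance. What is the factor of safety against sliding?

1.90

K_a = tan²(45° − 33.3°/2) = 0.2911.
P_a = ½K_aγH² = 0.5×0.2911×19.4×9.1² = 233.9 kN/m, acting at H/3 = 3.033 m above the base.
FS_sliding = μW / P_a = 0.41×1083.3 / 233.9 = 1.899.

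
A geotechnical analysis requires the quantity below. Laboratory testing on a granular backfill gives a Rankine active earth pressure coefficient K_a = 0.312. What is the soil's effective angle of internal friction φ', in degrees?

31.6°

K_a = tan²(45° − φ/2) ⇒ 45° − φ/2 = arctan(√0.312) = 29.19°.
φ = 2(45° − 29.19°) = 31.63°.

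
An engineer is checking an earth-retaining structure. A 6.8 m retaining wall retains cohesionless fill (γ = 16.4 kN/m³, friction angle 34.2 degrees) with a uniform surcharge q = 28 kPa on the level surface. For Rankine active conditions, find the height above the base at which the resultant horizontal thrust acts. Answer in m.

K_a = 0.2803.
Triangular part P₁ = ½K_aγH² = 106.3 at H/3 = 2.267 m; rectangular part P₂ = K_a q H = 53.38 at H/2 = 3.400 m.
ȳ = (P₁·2.267 + P₂·3.400)/(P₁+P₂) = 2.646 m.

2.65 m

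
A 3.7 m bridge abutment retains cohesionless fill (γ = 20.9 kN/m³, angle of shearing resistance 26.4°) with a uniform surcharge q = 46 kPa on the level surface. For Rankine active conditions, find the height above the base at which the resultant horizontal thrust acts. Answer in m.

1.57 m

K_a = 0.3844.
Triangular part P₁ = ½K_aγH² = 55.00 at H/3 = 1.233 m; rectangular part P₂ = K_a q H = 65.43 at H/2 = 1.850 m.
ȳ = (P₁·1.233 + P₂·1.850)/(P₁+P₂) = 1.568 m.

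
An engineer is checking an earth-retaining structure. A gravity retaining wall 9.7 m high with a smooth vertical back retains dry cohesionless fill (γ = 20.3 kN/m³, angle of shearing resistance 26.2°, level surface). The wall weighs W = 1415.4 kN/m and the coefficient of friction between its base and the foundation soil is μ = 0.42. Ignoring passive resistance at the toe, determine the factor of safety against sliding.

1.61

K_a = tan²(45° − 26.2°/2) = 0.3874.
P_a = ½K_aγH² = 0.5×0.3874×20.3×9.7² = 370.0 kN/m, acting at H/3 = 3.233 m above the base.
FS_sliding = μW / P_a = 0.42×1415.4 / 370.0 = 1.607.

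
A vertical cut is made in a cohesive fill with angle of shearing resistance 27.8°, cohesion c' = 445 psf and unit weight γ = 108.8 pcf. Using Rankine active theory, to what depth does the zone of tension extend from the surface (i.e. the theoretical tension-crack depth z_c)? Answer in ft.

K_a = tan²(45° − 27.8°/2) = 0.3639; √K_a = 0.6032.
The active pressure is zero where K_a γ z = 2c√K_a, so z_c = 2c/(γ√K_a) = 2×445/(108.8×0.6032) = 13.56 ft.

13.6 ft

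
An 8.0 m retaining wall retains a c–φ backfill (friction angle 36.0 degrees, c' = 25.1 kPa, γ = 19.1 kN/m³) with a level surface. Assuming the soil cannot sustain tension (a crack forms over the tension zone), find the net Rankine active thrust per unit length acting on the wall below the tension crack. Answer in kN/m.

K_a = 0.2596; √K_a = 0.5095.
Tension-crack depth z_c = 2c/(γ√K_a) = 2×25.1/(19.1×0.5095) = 5.158 m.
σ_a at base = K_a γ H − 2c√K_a = 0.2596×19.1×8.0 − 2×25.1×0.5095 = 14.09 kPa.
P_a = ½ × 14.09 × (H − z_c) = 0.5×14.09×2.842 = 20.02 kN/m.

20.0 kN/m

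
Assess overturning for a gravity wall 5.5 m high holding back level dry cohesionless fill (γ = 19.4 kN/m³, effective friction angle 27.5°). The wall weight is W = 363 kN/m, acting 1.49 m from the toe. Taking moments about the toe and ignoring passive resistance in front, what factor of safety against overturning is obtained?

2.73

K_a = tan²(45° − 27.5°/2) = 0.3682.
P_a = ½K_aγH² = 0.5×0.3682×19.4×5.5² = 108.0 kN/m, acting at H/3 = 1.833 m above the base.
Overturning moment M_o = P_a × H/3 = 108.0 × 1.833 = 198.1.
Resisting moment M_r = W × 1.49 = 363 × 1.49 = 540.9.
FS_overturning = M_r/M_o = 540.9/198.1 = 2.730.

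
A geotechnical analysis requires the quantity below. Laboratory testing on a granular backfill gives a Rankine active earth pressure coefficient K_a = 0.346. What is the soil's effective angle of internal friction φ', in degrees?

29.1°

K_a = tan²(45° − φ/2) ⇒ 45° − φ/2 = arctan(√0.346) = 30.46°.
φ = 2(45° − 30.46°) = 29.07°.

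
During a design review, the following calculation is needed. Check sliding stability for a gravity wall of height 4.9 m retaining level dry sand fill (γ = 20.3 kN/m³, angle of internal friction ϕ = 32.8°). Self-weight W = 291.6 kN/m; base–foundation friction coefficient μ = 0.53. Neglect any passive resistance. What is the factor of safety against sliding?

K_a = tan²(45° − 32.8°/2) = 0.2973.
P_a = ½K_aγH² = 0.5×0.2973×20.3×4.9² = 72.44 kN/m, acting at H/3 = 1.633 m above the base.
FS_sliding = μW / P_a = 0.53×291.6 / 72.44 = 2.133.

2.13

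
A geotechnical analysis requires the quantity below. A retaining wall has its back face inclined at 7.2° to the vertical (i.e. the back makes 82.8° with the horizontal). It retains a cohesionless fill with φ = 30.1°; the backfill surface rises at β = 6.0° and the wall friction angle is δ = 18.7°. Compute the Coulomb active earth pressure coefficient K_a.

K_a = sin²(α+φ) / [sin²α · sin(α−δ) · (1 + √{sin(φ+δ)sin(φ−β) / (sin(α−δ)sin(α+β))})²].
With α = 82.8°, φ = 30.1°, δ = 18.7°, β = 6.0°: K_a = 0.3817.

0.382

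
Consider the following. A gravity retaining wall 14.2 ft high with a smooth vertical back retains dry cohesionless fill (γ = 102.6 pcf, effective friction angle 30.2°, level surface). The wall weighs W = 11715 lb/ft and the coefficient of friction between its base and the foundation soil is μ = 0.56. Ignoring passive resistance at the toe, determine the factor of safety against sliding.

1.92

K_a = tan²(45° − 30.2°/2) = 0.3307.
P_a = ½K_aγH² = 0.5×0.3307×102.6×14.2² = 3420 lb/ft, acting at H/3 = 4.733 ft above the base.
FS_sliding = μW / P_a = 0.56×11715 / 3420 = 1.918.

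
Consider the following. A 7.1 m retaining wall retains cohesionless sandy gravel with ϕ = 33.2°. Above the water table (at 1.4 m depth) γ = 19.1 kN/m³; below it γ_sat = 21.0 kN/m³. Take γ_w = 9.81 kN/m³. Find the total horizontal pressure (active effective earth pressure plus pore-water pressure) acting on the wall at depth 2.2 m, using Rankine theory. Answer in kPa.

18.3 kPa

K_a = (1 − sin φ)/(1 + sin φ) = 0.2924.
γ' = 21.0 − 9.81 = 11.19 kN/m³.
Effective vertical stress at 2.2 m: σ'_v = 19.1×1.4 + 11.19×0.800 = 35.69 kPa.
σ'_h = K_a σ'_v = 0.2924 × 35.69 = 10.43 kPa; u = γ_w × 0.800 = 7.848 kPa.
Total σ_h = 10.43 + 7.848 = 18.28 kPa.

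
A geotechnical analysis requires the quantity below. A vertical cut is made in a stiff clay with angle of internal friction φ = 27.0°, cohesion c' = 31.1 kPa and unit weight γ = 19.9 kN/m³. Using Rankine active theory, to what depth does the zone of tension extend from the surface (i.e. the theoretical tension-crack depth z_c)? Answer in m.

K_a = tan²(45° − 27.0°/2) = 0.3755; √K_a = 0.6128.
The active pressure is zero where K_a γ z = 2c√K_a, so z_c = 2c/(γ√K_a) = 2×31.1/(19.9×0.6128) = 5.101 m.

5.10 m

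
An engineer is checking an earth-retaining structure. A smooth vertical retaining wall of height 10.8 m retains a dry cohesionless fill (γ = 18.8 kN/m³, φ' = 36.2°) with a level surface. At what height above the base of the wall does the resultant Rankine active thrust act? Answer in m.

3.60 m

K_a = 0.2574.
The pressure distribution is triangular, so the resultant acts at H/3 above the base = 10.8/3 = 3.600 m.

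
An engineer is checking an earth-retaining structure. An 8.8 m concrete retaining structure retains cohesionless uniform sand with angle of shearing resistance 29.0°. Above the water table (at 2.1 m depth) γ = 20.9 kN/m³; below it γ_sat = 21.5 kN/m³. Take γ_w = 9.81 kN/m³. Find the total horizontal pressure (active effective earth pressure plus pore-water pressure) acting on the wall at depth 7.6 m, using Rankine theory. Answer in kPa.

K_a = (1 − sin φ)/(1 + sin φ) = 0.3470.
γ' = 21.5 − 9.81 = 11.69 kN/m³.
Effective vertical stress at 7.6 m: σ'_v = 20.9×2.1 + 11.69×5.50 = 108.2 kPa.
σ'_h = K_a σ'_v = 0.3470 × 108.2 = 37.54 kPa; u = γ_w × 5.50 = 53.96 kPa.
Total σ_h = 37.54 + 53.96 = 91.49 kPa.

91.5 kPa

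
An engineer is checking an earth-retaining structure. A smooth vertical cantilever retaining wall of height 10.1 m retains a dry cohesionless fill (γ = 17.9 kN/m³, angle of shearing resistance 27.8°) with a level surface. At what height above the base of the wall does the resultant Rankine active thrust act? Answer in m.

K_a = 0.3639.
The pressure distribution is triangular, so the resultant acts at H/3 above the base = 10.1/3 = 3.367 m.

3.37 m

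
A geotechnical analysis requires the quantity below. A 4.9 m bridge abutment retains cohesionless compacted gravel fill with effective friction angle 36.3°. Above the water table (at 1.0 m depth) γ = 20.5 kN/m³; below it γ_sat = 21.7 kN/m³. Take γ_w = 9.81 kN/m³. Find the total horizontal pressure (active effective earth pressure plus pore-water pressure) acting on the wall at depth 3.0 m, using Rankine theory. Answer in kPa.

31.0 kPa

K_a = (1 − sin φ)/(1 + sin φ) = 0.2563.
γ' = 21.7 − 9.81 = 11.89 kN/m³.
Effective vertical stress at 3.0 m: σ'_v = 20.5×1.0 + 11.89×2.00 = 44.28 kPa.
σ'_h = K_a σ'_v = 0.2563 × 44.28 = 11.35 kPa; u = γ_w × 2.00 = 19.62 kPa.
Total σ_h = 11.35 + 19.62 = 30.97 kPa.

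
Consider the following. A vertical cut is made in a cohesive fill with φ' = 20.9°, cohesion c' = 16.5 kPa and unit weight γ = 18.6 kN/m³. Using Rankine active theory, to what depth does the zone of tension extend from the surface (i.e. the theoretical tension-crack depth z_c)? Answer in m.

K_a = tan²(45° − 20.9°/2) = 0.4741; √K_a = 0.6886.
The active pressure is zero where K_a γ z = 2c√K_a, so z_c = 2c/(γ√K_a) = 2×16.5/(18.6×0.6886) = 2.577 m.

2.58 m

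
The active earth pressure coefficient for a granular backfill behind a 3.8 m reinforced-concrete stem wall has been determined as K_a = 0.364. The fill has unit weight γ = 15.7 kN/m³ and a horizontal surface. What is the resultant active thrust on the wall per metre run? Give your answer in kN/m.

P = ½ K_a γ H² = 0.5 × 0.364 × 15.7 × 3.8² = 41.26 kN/m.

41.3 kN/m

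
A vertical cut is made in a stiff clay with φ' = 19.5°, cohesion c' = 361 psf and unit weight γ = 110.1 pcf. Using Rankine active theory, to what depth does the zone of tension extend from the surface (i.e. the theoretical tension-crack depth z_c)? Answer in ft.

9.28 ft

K_a = tan²(45° − 19.5°/2) = 0.4995; √K_a = 0.7067.
The active pressure is zero where K_a γ z = 2c√K_a, so z_c = 2c/(γ√K_a) = 2×361/(110.1×0.7067) = 9.279 ft.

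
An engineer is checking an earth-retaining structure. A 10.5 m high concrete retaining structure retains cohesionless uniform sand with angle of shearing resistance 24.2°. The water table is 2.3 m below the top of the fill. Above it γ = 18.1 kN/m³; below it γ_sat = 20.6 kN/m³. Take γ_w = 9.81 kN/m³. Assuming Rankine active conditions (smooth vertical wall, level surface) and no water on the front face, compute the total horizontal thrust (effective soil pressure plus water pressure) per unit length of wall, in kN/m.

K_a = tan²(45° − φ/2) = 0.4185.
γ' = 20.6 − 9.81 = 10.79 kN/m³. Depth below WT = 8.2 m.
σ'_h at WT = K_a γ d_w = 17.42 kPa; at base = 17.42 + K_a γ' × 8.2 = 54.45 kPa.
P₁ (0–2.3 m) = ½×17.42×2.3 = 20.04. P₂ (2.3–10.5 m) = ½(17.42+54.45)×8.2 = 294.7.
P_w = ½ γ_w h₂² = 0.5×9.81×8.2² = 329.8. Total = 20.04+294.7+329.8 = 644.5 kN/m.

645 kN/m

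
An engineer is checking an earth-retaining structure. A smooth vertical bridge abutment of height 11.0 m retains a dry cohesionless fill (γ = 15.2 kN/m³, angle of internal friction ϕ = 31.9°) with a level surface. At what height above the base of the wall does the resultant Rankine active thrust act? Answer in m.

3.67 m

K_a = 0.3085.
The pressure distribution is triangular, so the resultant acts at H/3 above the base = 11.0/3 = 3.667 m.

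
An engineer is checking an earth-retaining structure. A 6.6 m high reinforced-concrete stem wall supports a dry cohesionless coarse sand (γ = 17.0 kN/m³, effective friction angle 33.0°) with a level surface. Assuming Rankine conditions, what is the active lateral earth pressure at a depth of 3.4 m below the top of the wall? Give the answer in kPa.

17.0 kPa

K_a = (1 − sin φ)/(1 + sin φ) = 0.2948.
σ_h = K_a γ z = 0.2948 × 17.0 × 3.4 = 17.04 kPa.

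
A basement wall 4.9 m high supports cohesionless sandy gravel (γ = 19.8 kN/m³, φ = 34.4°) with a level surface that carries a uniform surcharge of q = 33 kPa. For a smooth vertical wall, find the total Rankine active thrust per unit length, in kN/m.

111 kN/m

K_a = tan²(45° − φ/2) = 0.2780.
Soil triangle: ½ K_a γ H² = 0.5×0.2780×19.8×4.9² = 66.08 kN/m.
Surcharge rectangle: K_a q H = 0.2780×33×4.9 = 44.95 kN/m.
Total = 66.08 + 44.95 = 111.0 kN/m.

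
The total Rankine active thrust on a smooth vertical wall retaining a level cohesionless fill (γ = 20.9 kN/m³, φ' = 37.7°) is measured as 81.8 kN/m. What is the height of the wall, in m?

5.70 m

K_a = 0.2411. P_a = ½ K_a γ H² ⇒ H = √(2P_a/(K_a γ)).
H = √(2×81.8/(0.2411×20.9)) = 5.698 m.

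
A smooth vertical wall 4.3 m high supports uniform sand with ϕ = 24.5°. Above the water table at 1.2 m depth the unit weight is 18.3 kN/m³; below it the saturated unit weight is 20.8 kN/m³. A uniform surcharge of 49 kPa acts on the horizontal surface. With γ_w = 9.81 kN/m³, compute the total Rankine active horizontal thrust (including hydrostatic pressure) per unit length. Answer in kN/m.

190 kN/m

K_a = tan²(45° − φ/2) = 0.4137.
γ' = 20.8 − 9.81 = 10.99 kN/m³. h₂ = H − d_w = 3.1 m.
σ'_h: at surface K_a·q = 20.27; at WT K_a(q+γd_w) = 29.36; at base K_a(q+γd_w+γ'h₂) = 43.45 kPa.
P₁ = ½(20.27+29.36)×1.2 = 29.78; P₂ = ½(29.36+43.45)×3.1 = 112.9; P_w = ½γ_w h₂² = 47.14.
Total = 29.78+112.9+47.14 = 189.8 kN/m.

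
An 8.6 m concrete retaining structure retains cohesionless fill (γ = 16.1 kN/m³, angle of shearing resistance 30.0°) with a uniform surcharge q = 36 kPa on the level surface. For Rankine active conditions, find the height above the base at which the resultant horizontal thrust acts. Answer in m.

3.36 m

K_a = 0.3333.
Triangular part P₁ = ½K_aγH² = 198.5 at H/3 = 2.867 m; rectangular part P₂ = K_a q H = 103.2 at H/2 = 4.300 m.
ȳ = (P₁·2.867 + P₂·4.300)/(P₁+P₂) = 3.357 m.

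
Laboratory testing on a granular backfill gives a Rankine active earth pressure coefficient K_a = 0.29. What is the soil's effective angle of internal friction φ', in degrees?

K_a = tan²(45° − φ/2) ⇒ 45° − φ/2 = arctan(√0.29) = 28.30°.
φ = 2(45° − 28.30°) = 33.39°.

33.4°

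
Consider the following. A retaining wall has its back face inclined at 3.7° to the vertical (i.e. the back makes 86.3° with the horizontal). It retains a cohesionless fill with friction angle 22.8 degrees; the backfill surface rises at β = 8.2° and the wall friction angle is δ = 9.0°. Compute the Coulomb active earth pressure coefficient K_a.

K_a = sin²(α+φ) / [sin²α · sin(α−δ) · (1 + √{sin(φ+δ)sin(φ−β) / (sin(α−δ)sin(α+β))})²].
With α = 86.3°, φ = 22.8°, δ = 9.0°, β = 8.2°: K_a = 0.4900.

0.490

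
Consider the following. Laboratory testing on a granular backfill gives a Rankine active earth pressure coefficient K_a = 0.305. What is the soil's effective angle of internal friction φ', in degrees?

32.2°

K_a = tan²(45° − φ/2) ⇒ 45° − φ/2 = arctan(√0.305) = 28.91°.
φ = 2(45° − 28.91°) = 32.18°.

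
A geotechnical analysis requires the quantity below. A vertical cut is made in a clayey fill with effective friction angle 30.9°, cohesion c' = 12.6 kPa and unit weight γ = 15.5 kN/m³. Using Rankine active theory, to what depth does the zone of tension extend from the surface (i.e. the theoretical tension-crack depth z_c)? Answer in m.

2.87 m

K_a = tan²(45° − 30.9°/2) = 0.3214; √K_a = 0.5669.
The active pressure is zero where K_a γ z = 2c√K_a, so z_c = 2c/(γ√K_a) = 2×12.6/(15.5×0.5669) = 2.868 m.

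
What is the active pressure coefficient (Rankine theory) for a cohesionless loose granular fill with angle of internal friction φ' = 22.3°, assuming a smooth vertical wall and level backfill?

K_a = tan²(45° − φ/2) = tan²(33.85°) = 0.4498.

0.450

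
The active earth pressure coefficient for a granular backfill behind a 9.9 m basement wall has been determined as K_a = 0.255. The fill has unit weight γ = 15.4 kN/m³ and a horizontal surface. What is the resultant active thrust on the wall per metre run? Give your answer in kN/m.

192 kN/m

P = ½ K_a γ H² = 0.5 × 0.255 × 15.4 × 9.9² = 192.4 kN/m.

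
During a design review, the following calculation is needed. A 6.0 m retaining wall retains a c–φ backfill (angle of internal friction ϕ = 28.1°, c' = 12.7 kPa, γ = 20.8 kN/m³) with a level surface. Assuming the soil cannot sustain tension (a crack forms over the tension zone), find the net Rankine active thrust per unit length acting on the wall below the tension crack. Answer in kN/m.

58.8 kN/m

K_a = 0.3596; √K_a = 0.5997.
Tension-crack depth z_c = 2c/(γ√K_a) = 2×12.7/(20.8×0.5997) = 2.036 m.
σ_a at base = K_a γ H − 2c√K_a = 0.3596×20.8×6.0 − 2×12.7×0.5997 = 29.65 kPa.
P_a = ½ × 29.65 × (H − z_c) = 0.5×29.65×3.964 = 58.76 kN/m.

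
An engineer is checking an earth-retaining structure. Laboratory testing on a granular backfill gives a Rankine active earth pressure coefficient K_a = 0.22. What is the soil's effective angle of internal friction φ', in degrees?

39.7°

K_a = tan²(45° − φ/2) ⇒ 45° − φ/2 = arctan(√0.22) = 25.13°.
φ = 2(45° − 25.13°) = 39.74°.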